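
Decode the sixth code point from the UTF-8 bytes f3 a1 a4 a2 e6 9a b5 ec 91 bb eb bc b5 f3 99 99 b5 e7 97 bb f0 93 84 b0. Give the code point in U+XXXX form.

Offset 0: leading byte 0xF3 = 11110011 → 4-byte char #1 = F3 A1 A4 A2.
Offset 4: leading byte 0xE6 = 11100110 → 3-byte char #2 = E6 9A B5.
Offset 7: leading byte 0xEC = 11101100 → 3-byte char #3 = EC 91 BB.
Offset 10: leading byte 0xEB = 11101011 → 3-byte char #4 = EB BC B5.
Offset 13: leading byte 0xF3 = 11110011 → 4-byte char #5 = F3 99 99 B5.
Offset 17: leading byte 0xE7 = 11100111 → 3-byte char #6 = E7 97 BB.
Leading byte 0xE7 = 11100111 matches 1110xxxx → 3-byte sequence.
Byte 1: 0xE7 = 11100111, payload 0111 (4 bits).
Byte 2: 0x97 = 10010111 (10xxxxxx ✓), payload 010111.
Byte 3: 0xBB = 10111011 (10xxxxxx ✓), payload 111011.
Concatenate: 0111010111111011 = 0x75FB (16 bits → U+75FB).

U+75FB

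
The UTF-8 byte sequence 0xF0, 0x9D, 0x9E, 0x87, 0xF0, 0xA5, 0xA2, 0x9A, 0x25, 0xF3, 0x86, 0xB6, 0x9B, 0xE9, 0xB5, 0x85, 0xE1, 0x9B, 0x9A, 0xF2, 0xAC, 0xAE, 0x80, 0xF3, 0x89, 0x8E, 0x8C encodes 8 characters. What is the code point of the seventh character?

Offset 0: leading byte 0xF0 = 11110000 → 4-byte char #1 = F0 9D 9E 87.
Offset 4: leading byte 0xF0 = 11110000 → 4-byte char #2 = F0 A5 A2 9A.
Offset 8: leading byte 0x25 = 00100101 → 1-byte char #3 = 25.
Offset 9: leading byte 0xF3 = 11110011 → 4-byte char #4 = F3 86 B6 9B.
Offset 13: leading byte 0xE9 = 11101001 → 3-byte char #5 = E9 B5 85.
Offset 16: leading byte 0xE1 = 11100001 → 3-byte char #6 = E1 9B 9A.
Offset 19: leading byte 0xF2 = 11110010 → 4-byte char #7 = F2 AC AE 80.
Leading byte 0xF2 = 11110010 matches 11110xxx → 4-byte sequence.
Byte 1: 0xF2 = 11110010, payload 010 (3 bits).
Byte 2: 0xAC = 10101100 (10xxxxxx ✓), payload 101100.
Byte 3: 0xAE = 10101110 (10xxxxxx ✓), payload 101110.
Byte 4: 0x80 = 10000000 (10xxxxxx ✓), payload 000000.
Concatenate: 010101100101110000000 = 0xACB80 (21 bits → U+ACB80).

U+ACB80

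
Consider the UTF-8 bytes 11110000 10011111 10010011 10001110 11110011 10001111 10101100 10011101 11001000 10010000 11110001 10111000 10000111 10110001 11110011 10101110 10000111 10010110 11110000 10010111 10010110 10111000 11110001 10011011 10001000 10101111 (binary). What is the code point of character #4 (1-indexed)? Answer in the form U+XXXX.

Offset 0: leading byte 0xF0 = 11110000 → 4-byte char #1 = F0 9F 93 8E.
Offset 4: leading byte 0xF3 = 11110011 → 4-byte char #2 = F3 8F AC 9D.
Offset 8: leading byte 0xC8 = 11001000 → 2-byte char #3 = C8 90.
Offset 10: leading byte 0xF1 = 11110001 → 4-byte char #4 = F1 B8 87 B1.
Leading byte 0xF1 = 11110001 matches 11110xxx → 4-byte sequence.
Byte 1: 0xF1 = 11110001, payload 001 (3 bits).
Byte 2: 0xB8 = 10111000 (10xxxxxx ✓), payload 111000.
Byte 3: 0x87 = 10000111 (10xxxxxx ✓), payload 000111.
Byte 4: 0xB1 = 10110001 (10xxxxxx ✓), payload 110001.
Concatenate: 001111000000111110001 = 0x781F1 (21 bits → U+781F1).

U+781F1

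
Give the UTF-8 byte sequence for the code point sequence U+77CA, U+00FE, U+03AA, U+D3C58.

U+77CA: 3-byte form → E7 9F 8A.
U+00FE: 2-byte form → C3 BE.
U+03AA: 2-byte form → CE AA.
U+D3C58: 4-byte form → F3 93 B1 98.
Concatenated (11 bytes): E7 9F 8A C3 BE CE AA F3 93 B1 98.

E7 9F 8A C3 BE CE AA F3 93 B1 98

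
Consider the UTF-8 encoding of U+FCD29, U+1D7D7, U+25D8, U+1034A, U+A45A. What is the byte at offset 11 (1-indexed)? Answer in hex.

1-indexed offset 11 is 0-indexed offset 10.
U+FCD29 → 4-byte form F3 BC B4 A9 at offsets 0–3.
U+1D7D7 → 4-byte form F0 9D 9F 97 at offsets 4–7.
U+25D8 → 3-byte form E2 97 98 at offsets 8–10.
Offset 10 falls in char 3's range; it's byte 3 of E2 97 98 = 0x98.

0x98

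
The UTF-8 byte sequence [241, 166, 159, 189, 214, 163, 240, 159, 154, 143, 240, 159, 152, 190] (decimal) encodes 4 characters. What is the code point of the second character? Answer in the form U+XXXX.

Offset 0: leading byte 0xF1 = 11110001 → 4-byte char #1 = F1 A6 9F BD.
Offset 4: leading byte 0xD6 = 11010110 → 2-byte char #2 = D6 A3.
Leading byte 0xD6 = 11010110 matches 110xxxxx → 2-byte sequence.
Byte 1: 0xD6 = 11010110, payload 10110 (5 bits).
Byte 2: 0xA3 = 10100011 (10xxxxxx ✓), payload 100011.
Concatenate: 10110100011 = 0x5A3 (11 bits → U+05A3).

U+05A3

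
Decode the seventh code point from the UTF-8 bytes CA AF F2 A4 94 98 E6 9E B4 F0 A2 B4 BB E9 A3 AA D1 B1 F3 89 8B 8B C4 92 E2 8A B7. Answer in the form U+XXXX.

U+C92CB

Offset 0: leading byte 0xCA = 11001010 → 2-byte char #1 = CA AF.
Offset 2: leading byte 0xF2 = 11110010 → 4-byte char #2 = F2 A4 94 98.
Offset 6: leading byte 0xE6 = 11100110 → 3-byte char #3 = E6 9E B4.
Offset 9: leading byte 0xF0 = 11110000 → 4-byte char #4 = F0 A2 B4 BB.
Offset 13: leading byte 0xE9 = 11101001 → 3-byte char #5 = E9 A3 AA.
Offset 16: leading byte 0xD1 = 11010001 → 2-byte char #6 = D1 B1.
Offset 18: leading byte 0xF3 = 11110011 → 4-byte char #7 = F3 89 8B 8B.
Leading byte 0xF3 = 11110011 matches 11110xxx → 4-byte sequence.
Byte 1: 0xF3 = 11110011, payload 011 (3 bits).
Byte 2: 0x89 = 10001001 (10xxxxxx ✓), payload 001001.
Byte 3: 0x8B = 10001011 (10xxxxxx ✓), payload 001011.
Byte 4: 0x8B = 10001011 (10xxxxxx ✓), payload 001011.
Concatenate: 011001001001011001011 = 0xC92CB (21 bits → U+C92CB).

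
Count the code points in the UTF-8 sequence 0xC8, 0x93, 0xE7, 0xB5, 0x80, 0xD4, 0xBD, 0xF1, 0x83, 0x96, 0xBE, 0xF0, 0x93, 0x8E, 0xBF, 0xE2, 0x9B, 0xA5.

Byte at offset 0: 0xC8 = 11001000 → 2-byte char (#1). Advance 2.
Byte at offset 2: 0xE7 = 11100111 → 3-byte char (#2). Advance 3.
Byte at offset 5: 0xD4 = 11010100 → 2-byte char (#3). Advance 2.
Byte at offset 7: 0xF1 = 11110001 → 4-byte char (#4). Advance 4.
Byte at offset 11: 0xF0 = 11110000 → 4-byte char (#5). Advance 4.
Byte at offset 15: 0xE2 = 11100010 → 3-byte char (#6). Advance 3.
Reached end at offset 18 after 6 code points.

6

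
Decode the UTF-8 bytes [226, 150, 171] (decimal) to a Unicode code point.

Leading byte 0xE2 = 11100010 matches 1110xxxx → 3-byte sequence.
Byte 1: 0xE2 = 11100010, payload 0010 (4 bits).
Byte 2: 0x96 = 10010110 (10xxxxxx ✓), payload 010110.
Byte 3: 0xAB = 10101011 (10xxxxxx ✓), payload 101011.
Concatenate: 0010010110101011 = 0x25AB (16 bits → U+25AB).

U+25AB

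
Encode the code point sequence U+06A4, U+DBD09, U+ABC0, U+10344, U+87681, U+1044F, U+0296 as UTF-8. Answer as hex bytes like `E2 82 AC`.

U+06A4: 2-byte form → DA A4.
U+DBD09: 4-byte form → F3 9B B4 89.
U+ABC0: 3-byte form → EA AF 80.
U+10344: 4-byte form → F0 90 8D 84.
U+87681: 4-byte form → F2 87 9A 81.
U+1044F: 4-byte form → F0 90 91 8F.
U+0296: 2-byte form → CA 96.
Concatenated (23 bytes): DA A4 F3 9B B4 89 EA AF 80 F0 90 8D 84 F2 87 9A 81 F0 90 91 8F CA 96.

DA A4 F3 9B B4 89 EA AF 80 F0 90 8D 84 F2 87 9A 81 F0 90 91 8F CA 96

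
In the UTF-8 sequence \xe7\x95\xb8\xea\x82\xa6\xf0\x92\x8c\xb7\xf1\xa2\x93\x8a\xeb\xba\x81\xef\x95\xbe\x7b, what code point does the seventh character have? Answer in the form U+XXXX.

U+007B

Offset 0: leading byte 0xE7 = 11100111 → 3-byte char #1 = E7 95 B8.
Offset 3: leading byte 0xEA = 11101010 → 3-byte char #2 = EA 82 A6.
Offset 6: leading byte 0xF0 = 11110000 → 4-byte char #3 = F0 92 8C B7.
Offset 10: leading byte 0xF1 = 11110001 → 4-byte char #4 = F1 A2 93 8A.
Offset 14: leading byte 0xEB = 11101011 → 3-byte char #5 = EB BA 81.
Offset 17: leading byte 0xEF = 11101111 → 3-byte char #6 = EF 95 BE.
Offset 20: leading byte 0x7B = 01111011 → 1-byte char #7 = 7B.
Leading byte 0x7B = 01111011 matches 0xxxxxxx → 1-byte sequence.
Byte 1: 0x7B = 01111011, payload 1111011 (7 bits).
Concatenate: 1111011 = 0x7B (7 bits → U+007B).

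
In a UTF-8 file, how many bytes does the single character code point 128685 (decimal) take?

U+1F6AD = 0x1F6AD. UTF-8 uses 1 byte below 0x80, 2 below 0x800, 3 below 0x10000, 4 up to 0x10FFFF. 0x1F6AD is in U+10000–U+10FFFF → 4 bytes.

4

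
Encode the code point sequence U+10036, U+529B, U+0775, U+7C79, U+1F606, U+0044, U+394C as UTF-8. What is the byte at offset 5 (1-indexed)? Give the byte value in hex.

0xE5

1-indexed offset 5 is 0-indexed offset 4.
U+10036 → 4-byte form F0 90 80 B6 at offsets 0–3.
U+529B → 3-byte form E5 8A 9B at offsets 4–6.
Offset 4 falls in char 2's range; it's byte 1 of E5 8A 9B = 0xE5.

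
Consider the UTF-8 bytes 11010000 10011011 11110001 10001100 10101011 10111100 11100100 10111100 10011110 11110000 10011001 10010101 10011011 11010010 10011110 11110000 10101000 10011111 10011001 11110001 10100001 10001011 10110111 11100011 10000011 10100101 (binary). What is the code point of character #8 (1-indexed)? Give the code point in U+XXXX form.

Offset 0: leading byte 0xD0 = 11010000 → 2-byte char #1 = D0 9B.
Offset 2: leading byte 0xF1 = 11110001 → 4-byte char #2 = F1 8C AB BC.
Offset 6: leading byte 0xE4 = 11100100 → 3-byte char #3 = E4 BC 9E.
Offset 9: leading byte 0xF0 = 11110000 → 4-byte char #4 = F0 99 95 9B.
Offset 13: leading byte 0xD2 = 11010010 → 2-byte char #5 = D2 9E.
Offset 15: leading byte 0xF0 = 11110000 → 4-byte char #6 = F0 A8 9F 99.
Offset 19: leading byte 0xF1 = 11110001 → 4-byte char #7 = F1 A1 8B B7.
Offset 23: leading byte 0xE3 = 11100011 → 3-byte char #8 = E3 83 A5.
Leading byte 0xE3 = 11100011 matches 1110xxxx → 3-byte sequence.
Byte 1: 0xE3 = 11100011, payload 0011 (4 bits).
Byte 2: 0x83 = 10000011 (10xxxxxx ✓), payload 000011.
Byte 3: 0xA5 = 10100101 (10xxxxxx ✓), payload 100101.
Concatenate: 0011000011100101 = 0x30E5 (16 bits → U+30E5).

U+30E5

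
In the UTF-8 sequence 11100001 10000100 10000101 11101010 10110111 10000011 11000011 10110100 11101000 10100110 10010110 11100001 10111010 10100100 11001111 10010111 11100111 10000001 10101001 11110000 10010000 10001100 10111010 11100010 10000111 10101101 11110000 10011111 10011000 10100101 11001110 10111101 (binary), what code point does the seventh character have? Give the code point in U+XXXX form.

U+7069

Offset 0: leading byte 0xE1 = 11100001 → 3-byte char #1 = E1 84 85.
Offset 3: leading byte 0xEA = 11101010 → 3-byte char #2 = EA B7 83.
Offset 6: leading byte 0xC3 = 11000011 → 2-byte char #3 = C3 B4.
Offset 8: leading byte 0xE8 = 11101000 → 3-byte char #4 = E8 A6 96.
Offset 11: leading byte 0xE1 = 11100001 → 3-byte char #5 = E1 BA A4.
Offset 14: leading byte 0xCF = 11001111 → 2-byte char #6 = CF 97.
Offset 16: leading byte 0xE7 = 11100111 → 3-byte char #7 = E7 81 A9.
Leading byte 0xE7 = 11100111 matches 1110xxxx → 3-byte sequence.
Byte 1: 0xE7 = 11100111, payload 0111 (4 bits).
Byte 2: 0x81 = 10000001 (10xxxxxx ✓), payload 000001.
Byte 3: 0xA9 = 10101001 (10xxxxxx ✓), payload 101001.
Concatenate: 0111000001101001 = 0x7069 (16 bits → U+7069).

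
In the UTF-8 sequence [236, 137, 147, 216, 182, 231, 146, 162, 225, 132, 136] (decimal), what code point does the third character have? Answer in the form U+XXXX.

U+74A2

Offset 0: leading byte 0xEC = 11101100 → 3-byte char #1 = EC 89 93.
Offset 3: leading byte 0xD8 = 11011000 → 2-byte char #2 = D8 B6.
Offset 5: leading byte 0xE7 = 11100111 → 3-byte char #3 = E7 92 A2.
Leading byte 0xE7 = 11100111 matches 1110xxxx → 3-byte sequence.
Byte 1: 0xE7 = 11100111, payload 0111 (4 bits).
Byte 2: 0x92 = 10010010 (10xxxxxx ✓), payload 010010.
Byte 3: 0xA2 = 10100010 (10xxxxxx ✓), payload 100010.
Concatenate: 0111010010100010 = 0x74A2 (16 bits → U+74A2).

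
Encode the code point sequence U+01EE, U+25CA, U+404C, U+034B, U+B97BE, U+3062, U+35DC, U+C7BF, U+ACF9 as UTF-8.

C7 AE E2 97 8A E4 81 8C CD 8B F2 B9 9E BE E3 81 A2 E3 97 9C EC 9E BF EA B3 B9

U+01EE: 2-byte form → C7 AE.
U+25CA: 3-byte form → E2 97 8A.
U+404C: 3-byte form → E4 81 8C.
U+034B: 2-byte form → CD 8B.
U+B97BE: 4-byte form → F2 B9 9E BE.
U+3062: 3-byte form → E3 81 A2.
U+35DC: 3-byte form → E3 97 9C.
U+C7BF: 3-byte form → EC 9E BF.
U+ACF9: 3-byte form → EA B3 B9.
Concatenated (26 bytes): C7 AE E2 97 8A E4 81 8C CD 8B F2 B9 9E BE E3 81 A2 E3 97 9C EC 9E BF EA B3 B9.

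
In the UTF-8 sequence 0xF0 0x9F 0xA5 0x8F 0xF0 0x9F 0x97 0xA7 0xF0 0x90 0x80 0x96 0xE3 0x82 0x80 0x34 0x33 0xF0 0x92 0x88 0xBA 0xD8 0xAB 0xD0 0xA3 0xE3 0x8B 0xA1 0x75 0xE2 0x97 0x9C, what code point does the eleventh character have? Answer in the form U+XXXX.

U+0075

Offset 0: leading byte 0xF0 = 11110000 → 4-byte char #1 = F0 9F A5 8F.
Offset 4: leading byte 0xF0 = 11110000 → 4-byte char #2 = F0 9F 97 A7.
Offset 8: leading byte 0xF0 = 11110000 → 4-byte char #3 = F0 90 80 96.
Offset 12: leading byte 0xE3 = 11100011 → 3-byte char #4 = E3 82 80.
Offset 15: leading byte 0x34 = 00110100 → 1-byte char #5 = 34.
Offset 16: leading byte 0x33 = 00110011 → 1-byte char #6 = 33.
Offset 17: leading byte 0xF0 = 11110000 → 4-byte char #7 = F0 92 88 BA.
Offset 21: leading byte 0xD8 = 11011000 → 2-byte char #8 = D8 AB.
Offset 23: leading byte 0xD0 = 11010000 → 2-byte char #9 = D0 A3.
Offset 25: leading byte 0xE3 = 11100011 → 3-byte char #10 = E3 8B A1.
Offset 28: leading byte 0x75 = 01110101 → 1-byte char #11 = 75.
Leading byte 0x75 = 01110101 matches 0xxxxxxx → 1-byte sequence.
Byte 1: 0x75 = 01110101, payload 1110101 (7 bits).
Concatenate: 1110101 = 0x75 (7 bits → U+0075).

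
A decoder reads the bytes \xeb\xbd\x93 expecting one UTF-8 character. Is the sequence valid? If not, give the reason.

valid

Leading byte 0xEB = 11101011 → 3-byte form.
Continuation bytes 0xBD=10111101, 0x93=10010011 all match 10xxxxxx.
Decoded value 0xBF53 is ≥ 0x800 (shortest form) and not a surrogate.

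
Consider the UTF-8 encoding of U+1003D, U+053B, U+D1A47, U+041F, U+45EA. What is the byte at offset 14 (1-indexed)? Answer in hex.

1-indexed offset 14 is 0-indexed offset 13.
U+1003D → 4-byte form F0 90 80 BD at offsets 0–3.
U+053B → 2-byte form D4 BB at offsets 4–5.
U+D1A47 → 4-byte form F3 91 A9 87 at offsets 6–9.
U+041F → 2-byte form D0 9F at offsets 10–11.
U+45EA → 3-byte form E4 97 AA at offsets 12–14.
Offset 13 falls in char 5's range; it's byte 2 of E4 97 AA = 0x97.

0x97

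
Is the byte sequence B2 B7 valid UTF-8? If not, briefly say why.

Byte 0xB2 = 10110010 has the form 10xxxxxx — a continuation byte — but there is no preceding leading byte.

invalid (continuation byte with no leading byte)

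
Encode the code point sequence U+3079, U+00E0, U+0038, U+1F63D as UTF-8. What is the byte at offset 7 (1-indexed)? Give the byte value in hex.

1-indexed offset 7 is 0-indexed offset 6.
U+3079 → 3-byte form E3 81 B9 at offsets 0–2.
U+00E0 → 2-byte form C3 A0 at offsets 3–4.
U+0038 → 1-byte form 38 at offsets 5–5.
U+1F63D → 4-byte form F0 9F 98 BD at offsets 6–9.
Offset 6 falls in char 4's range; it's byte 1 of F0 9F 98 BD = 0xF0.

0xF0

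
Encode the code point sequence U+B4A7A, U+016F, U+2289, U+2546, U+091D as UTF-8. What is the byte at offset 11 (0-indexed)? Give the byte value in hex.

U+B4A7A → 4-byte form F2 B4 A9 BA at offsets 0–3.
U+016F → 2-byte form C5 AF at offsets 4–5.
U+2289 → 3-byte form E2 8A 89 at offsets 6–8.
U+2546 → 3-byte form E2 95 86 at offsets 9–11.
Offset 11 falls in char 4's range; it's byte 3 of E2 95 86 = 0x86.

0x86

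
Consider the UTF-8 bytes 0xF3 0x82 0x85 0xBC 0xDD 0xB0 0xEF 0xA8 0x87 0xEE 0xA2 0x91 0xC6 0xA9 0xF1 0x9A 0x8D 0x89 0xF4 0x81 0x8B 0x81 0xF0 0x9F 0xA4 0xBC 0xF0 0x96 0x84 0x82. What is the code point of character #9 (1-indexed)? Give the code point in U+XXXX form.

Offset 0: leading byte 0xF3 = 11110011 → 4-byte char #1 = F3 82 85 BC.
Offset 4: leading byte 0xDD = 11011101 → 2-byte char #2 = DD B0.
Offset 6: leading byte 0xEF = 11101111 → 3-byte char #3 = EF A8 87.
Offset 9: leading byte 0xEE = 11101110 → 3-byte char #4 = EE A2 91.
Offset 12: leading byte 0xC6 = 11000110 → 2-byte char #5 = C6 A9.
Offset 14: leading byte 0xF1 = 11110001 → 4-byte char #6 = F1 9A 8D 89.
Offset 18: leading byte 0xF4 = 11110100 → 4-byte char #7 = F4 81 8B 81.
Offset 22: leading byte 0xF0 = 11110000 → 4-byte char #8 = F0 9F A4 BC.
Offset 26: leading byte 0xF0 = 11110000 → 4-byte char #9 = F0 96 84 82.
Leading byte 0xF0 = 11110000 matches 11110xxx → 4-byte sequence.
Byte 1: 0xF0 = 11110000, payload 000 (3 bits).
Byte 2: 0x96 = 10010110 (10xxxxxx ✓), payload 010110.
Byte 3: 0x84 = 10000100 (10xxxxxx ✓), payload 000100.
Byte 4: 0x82 = 10000010 (10xxxxxx ✓), payload 000010.
Concatenate: 000010110000100000010 = 0x16102 (21 bits → U+16102).

U+16102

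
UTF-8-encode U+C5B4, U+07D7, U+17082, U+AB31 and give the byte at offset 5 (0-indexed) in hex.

U+C5B4 → 3-byte form EC 96 B4 at offsets 0–2.
U+07D7 → 2-byte form DF 97 at offsets 3–4.
U+17082 → 4-byte form F0 97 82 82 at offsets 5–8.
Offset 5 falls in char 3's range; it's byte 1 of F0 97 82 82 = 0xF0.

0xF0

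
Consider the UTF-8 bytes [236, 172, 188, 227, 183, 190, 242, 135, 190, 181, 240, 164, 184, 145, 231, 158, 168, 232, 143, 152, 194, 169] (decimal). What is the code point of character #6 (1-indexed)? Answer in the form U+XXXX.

Offset 0: leading byte 0xEC = 11101100 → 3-byte char #1 = EC AC BC.
Offset 3: leading byte 0xE3 = 11100011 → 3-byte char #2 = E3 B7 BE.
Offset 6: leading byte 0xF2 = 11110010 → 4-byte char #3 = F2 87 BE B5.
Offset 10: leading byte 0xF0 = 11110000 → 4-byte char #4 = F0 A4 B8 91.
Offset 14: leading byte 0xE7 = 11100111 → 3-byte char #5 = E7 9E A8.
Offset 17: leading byte 0xE8 = 11101000 → 3-byte char #6 = E8 8F 98.
Leading byte 0xE8 = 11101000 matches 1110xxxx → 3-byte sequence.
Byte 1: 0xE8 = 11101000, payload 1000 (4 bits).
Byte 2: 0x8F = 10001111 (10xxxxxx ✓), payload 001111.
Byte 3: 0x98 = 10011000 (10xxxxxx ✓), payload 011000.
Concatenate: 1000001111011000 = 0x83D8 (16 bits → U+83D8).

U+83D8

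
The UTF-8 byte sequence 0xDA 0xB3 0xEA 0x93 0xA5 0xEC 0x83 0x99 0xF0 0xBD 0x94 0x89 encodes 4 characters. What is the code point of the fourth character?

U+3D509

Offset 0: leading byte 0xDA = 11011010 → 2-byte char #1 = DA B3.
Offset 2: leading byte 0xEA = 11101010 → 3-byte char #2 = EA 93 A5.
Offset 5: leading byte 0xEC = 11101100 → 3-byte char #3 = EC 83 99.
Offset 8: leading byte 0xF0 = 11110000 → 4-byte char #4 = F0 BD 94 89.
Leading byte 0xF0 = 11110000 matches 11110xxx → 4-byte sequence.
Byte 1: 0xF0 = 11110000, payload 000 (3 bits).
Byte 2: 0xBD = 10111101 (10xxxxxx ✓), payload 111101.
Byte 3: 0x94 = 10010100 (10xxxxxx ✓), payload 010100.
Byte 4: 0x89 = 10001001 (10xxxxxx ✓), payload 001001.
Concatenate: 000111101010100001001 = 0x3D509 (21 bits → U+3D509).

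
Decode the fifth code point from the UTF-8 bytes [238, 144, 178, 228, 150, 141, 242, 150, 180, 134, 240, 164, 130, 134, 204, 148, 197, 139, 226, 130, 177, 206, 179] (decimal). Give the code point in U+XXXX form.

U+0314

Offset 0: leading byte 0xEE = 11101110 → 3-byte char #1 = EE 90 B2.
Offset 3: leading byte 0xE4 = 11100100 → 3-byte char #2 = E4 96 8D.
Offset 6: leading byte 0xF2 = 11110010 → 4-byte char #3 = F2 96 B4 86.
Offset 10: leading byte 0xF0 = 11110000 → 4-byte char #4 = F0 A4 82 86.
Offset 14: leading byte 0xCC = 11001100 → 2-byte char #5 = CC 94.
Leading byte 0xCC = 11001100 matches 110xxxxx → 2-byte sequence.
Byte 1: 0xCC = 11001100, payload 01100 (5 bits).
Byte 2: 0x94 = 10010100 (10xxxxxx ✓), payload 010100.
Concatenate: 01100010100 = 0x314 (11 bits → U+0314).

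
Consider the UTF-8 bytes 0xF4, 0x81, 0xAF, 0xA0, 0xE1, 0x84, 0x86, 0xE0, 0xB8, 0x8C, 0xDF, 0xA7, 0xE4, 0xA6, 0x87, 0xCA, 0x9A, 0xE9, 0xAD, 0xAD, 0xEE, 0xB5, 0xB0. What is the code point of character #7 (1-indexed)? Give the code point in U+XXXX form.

Offset 0: leading byte 0xF4 = 11110100 → 4-byte char #1 = F4 81 AF A0.
Offset 4: leading byte 0xE1 = 11100001 → 3-byte char #2 = E1 84 86.
Offset 7: leading byte 0xE0 = 11100000 → 3-byte char #3 = E0 B8 8C.
Offset 10: leading byte 0xDF = 11011111 → 2-byte char #4 = DF A7.
Offset 12: leading byte 0xE4 = 11100100 → 3-byte char #5 = E4 A6 87.
Offset 15: leading byte 0xCA = 11001010 → 2-byte char #6 = CA 9A.
Offset 17: leading byte 0xE9 = 11101001 → 3-byte char #7 = E9 AD AD.
Leading byte 0xE9 = 11101001 matches 1110xxxx → 3-byte sequence.
Byte 1: 0xE9 = 11101001, payload 1001 (4 bits).
Byte 2: 0xAD = 10101101 (10xxxxxx ✓), payload 101101.
Byte 3: 0xAD = 10101101 (10xxxxxx ✓), payload 101101.
Concatenate: 1001101101101101 = 0x9B6D (16 bits → U+9B6D).

U+9B6D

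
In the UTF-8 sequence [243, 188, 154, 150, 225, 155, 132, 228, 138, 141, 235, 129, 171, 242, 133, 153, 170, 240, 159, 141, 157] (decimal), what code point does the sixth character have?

Offset 0: leading byte 0xF3 = 11110011 → 4-byte char #1 = F3 BC 9A 96.
Offset 4: leading byte 0xE1 = 11100001 → 3-byte char #2 = E1 9B 84.
Offset 7: leading byte 0xE4 = 11100100 → 3-byte char #3 = E4 8A 8D.
Offset 10: leading byte 0xEB = 11101011 → 3-byte char #4 = EB 81 AB.
Offset 13: leading byte 0xF2 = 11110010 → 4-byte char #5 = F2 85 99 AA.
Offset 17: leading byte 0xF0 = 11110000 → 4-byte char #6 = F0 9F 8D 9D.
Leading byte 0xF0 = 11110000 matches 11110xxx → 4-byte sequence.
Byte 1: 0xF0 = 11110000, payload 000 (3 bits).
Byte 2: 0x9F = 10011111 (10xxxxxx ✓), payload 011111.
Byte 3: 0x8D = 10001101 (10xxxxxx ✓), payload 001101.
Byte 4: 0x9D = 10011101 (10xxxxxx ✓), payload 011101.
Concatenate: 000011111001101011101 = 0x1F35D (21 bits → U+1F35D).

U+1F35D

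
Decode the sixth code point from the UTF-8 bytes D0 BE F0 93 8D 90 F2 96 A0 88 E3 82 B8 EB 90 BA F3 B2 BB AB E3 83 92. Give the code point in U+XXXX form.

U+F2EEB

Offset 0: leading byte 0xD0 = 11010000 → 2-byte char #1 = D0 BE.
Offset 2: leading byte 0xF0 = 11110000 → 4-byte char #2 = F0 93 8D 90.
Offset 6: leading byte 0xF2 = 11110010 → 4-byte char #3 = F2 96 A0 88.
Offset 10: leading byte 0xE3 = 11100011 → 3-byte char #4 = E3 82 B8.
Offset 13: leading byte 0xEB = 11101011 → 3-byte char #5 = EB 90 BA.
Offset 16: leading byte 0xF3 = 11110011 → 4-byte char #6 = F3 B2 BB AB.
Leading byte 0xF3 = 11110011 matches 11110xxx → 4-byte sequence.
Byte 1: 0xF3 = 11110011, payload 011 (3 bits).
Byte 2: 0xB2 = 10110010 (10xxxxxx ✓), payload 110010.
Byte 3: 0xBB = 10111011 (10xxxxxx ✓), payload 111011.
Byte 4: 0xAB = 10101011 (10xxxxxx ✓), payload 101011.
Concatenate: 011110010111011101011 = 0xF2EEB (21 bits → U+F2EEB).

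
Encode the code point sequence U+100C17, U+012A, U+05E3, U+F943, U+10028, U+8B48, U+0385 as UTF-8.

U+100C17: 4-byte form → F4 80 B0 97.
U+012A: 2-byte form → C4 AA.
U+05E3: 2-byte form → D7 A3.
U+F943: 3-byte form → EF A5 83.
U+10028: 4-byte form → F0 90 80 A8.
U+8B48: 3-byte form → E8 AD 88.
U+0385: 2-byte form → CE 85.
Concatenated (20 bytes): F4 80 B0 97 C4 AA D7 A3 EF A5 83 F0 90 80 A8 E8 AD 88 CE 85.

F4 80 B0 97 C4 AA D7 A3 EF A5 83 F0 90 80 A8 E8 AD 88 CE 85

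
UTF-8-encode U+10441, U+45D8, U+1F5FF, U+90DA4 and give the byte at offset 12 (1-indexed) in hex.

0xF2

1-indexed offset 12 is 0-indexed offset 11.
U+10441 → 4-byte form F0 90 91 81 at offsets 0–3.
U+45D8 → 3-byte form E4 97 98 at offsets 4–6.
U+1F5FF → 4-byte form F0 9F 97 BF at offsets 7–10.
U+90DA4 → 4-byte form F2 90 B6 A4 at offsets 11–14.
Offset 11 falls in char 4's range; it's byte 1 of F2 90 B6 A4 = 0xF2.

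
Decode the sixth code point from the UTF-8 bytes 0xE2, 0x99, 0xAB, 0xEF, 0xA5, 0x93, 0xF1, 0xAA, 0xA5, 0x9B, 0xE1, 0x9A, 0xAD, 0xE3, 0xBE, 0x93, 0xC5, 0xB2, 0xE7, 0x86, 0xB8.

U+0172

Offset 0: leading byte 0xE2 = 11100010 → 3-byte char #1 = E2 99 AB.
Offset 3: leading byte 0xEF = 11101111 → 3-byte char #2 = EF A5 93.
Offset 6: leading byte 0xF1 = 11110001 → 4-byte char #3 = F1 AA A5 9B.
Offset 10: leading byte 0xE1 = 11100001 → 3-byte char #4 = E1 9A AD.
Offset 13: leading byte 0xE3 = 11100011 → 3-byte char #5 = E3 BE 93.
Offset 16: leading byte 0xC5 = 11000101 → 2-byte char #6 = C5 B2.
Leading byte 0xC5 = 11000101 matches 110xxxxx → 2-byte sequence.
Byte 1: 0xC5 = 11000101, payload 00101 (5 bits).
Byte 2: 0xB2 = 10110010 (10xxxxxx ✓), payload 110010.
Concatenate: 00101110010 = 0x172 (11 bits → U+0172).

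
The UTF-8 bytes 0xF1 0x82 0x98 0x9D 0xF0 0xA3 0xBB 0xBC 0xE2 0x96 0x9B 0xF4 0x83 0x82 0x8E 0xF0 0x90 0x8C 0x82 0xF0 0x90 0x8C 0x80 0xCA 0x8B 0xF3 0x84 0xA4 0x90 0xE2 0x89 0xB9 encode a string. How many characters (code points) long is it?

9

Byte at offset 0: 0xF1 = 11110001 → 4-byte char (#1). Advance 4.
Byte at offset 4: 0xF0 = 11110000 → 4-byte char (#2). Advance 4.
Byte at offset 8: 0xE2 = 11100010 → 3-byte char (#3). Advance 3.
Byte at offset 11: 0xF4 = 11110100 → 4-byte char (#4). Advance 4.
Byte at offset 15: 0xF0 = 11110000 → 4-byte char (#5). Advance 4.
Byte at offset 19: 0xF0 = 11110000 → 4-byte char (#6). Advance 4.
Byte at offset 23: 0xCA = 11001010 → 2-byte char (#7). Advance 2.
Byte at offset 25: 0xF3 = 11110011 → 4-byte char (#8). Advance 4.
Byte at offset 29: 0xE2 = 11100010 → 3-byte char (#9). Advance 3.
Reached end at offset 32 after 9 code points.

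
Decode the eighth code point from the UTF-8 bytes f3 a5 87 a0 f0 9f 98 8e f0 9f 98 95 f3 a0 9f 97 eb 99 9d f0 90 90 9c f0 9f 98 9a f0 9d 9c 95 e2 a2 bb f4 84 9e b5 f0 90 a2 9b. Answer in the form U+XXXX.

Offset 0: leading byte 0xF3 = 11110011 → 4-byte char #1 = F3 A5 87 A0.
Offset 4: leading byte 0xF0 = 11110000 → 4-byte char #2 = F0 9F 98 8E.
Offset 8: leading byte 0xF0 = 11110000 → 4-byte char #3 = F0 9F 98 95.
Offset 12: leading byte 0xF3 = 11110011 → 4-byte char #4 = F3 A0 9F 97.
Offset 16: leading byte 0xEB = 11101011 → 3-byte char #5 = EB 99 9D.
Offset 19: leading byte 0xF0 = 11110000 → 4-byte char #6 = F0 90 90 9C.
Offset 23: leading byte 0xF0 = 11110000 → 4-byte char #7 = F0 9F 98 9A.
Offset 27: leading byte 0xF0 = 11110000 → 4-byte char #8 = F0 9D 9C 95.
Leading byte 0xF0 = 11110000 matches 11110xxx → 4-byte sequence.
Byte 1: 0xF0 = 11110000, payload 000 (3 bits).
Byte 2: 0x9D = 10011101 (10xxxxxx ✓), payload 011101.
Byte 3: 0x9C = 10011100 (10xxxxxx ✓), payload 011100.
Byte 4: 0x95 = 10010101 (10xxxxxx ✓), payload 010101.
Concatenate: 000011101011100010101 = 0x1D715 (21 bits → U+1D715).

U+1D715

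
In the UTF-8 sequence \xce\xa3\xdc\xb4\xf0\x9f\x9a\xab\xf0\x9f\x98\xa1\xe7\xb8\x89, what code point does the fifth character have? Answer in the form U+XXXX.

Offset 0: leading byte 0xCE = 11001110 → 2-byte char #1 = CE A3.
Offset 2: leading byte 0xDC = 11011100 → 2-byte char #2 = DC B4.
Offset 4: leading byte 0xF0 = 11110000 → 4-byte char #3 = F0 9F 9A AB.
Offset 8: leading byte 0xF0 = 11110000 → 4-byte char #4 = F0 9F 98 A1.
Offset 12: leading byte 0xE7 = 11100111 → 3-byte char #5 = E7 B8 89.
Leading byte 0xE7 = 11100111 matches 1110xxxx → 3-byte sequence.
Byte 1: 0xE7 = 11100111, payload 0111 (4 bits).
Byte 2: 0xB8 = 10111000 (10xxxxxx ✓), payload 111000.
Byte 3: 0x89 = 10001001 (10xxxxxx ✓), payload 001001.
Concatenate: 0111111000001001 = 0x7E09 (16 bits → U+7E09).

U+7E09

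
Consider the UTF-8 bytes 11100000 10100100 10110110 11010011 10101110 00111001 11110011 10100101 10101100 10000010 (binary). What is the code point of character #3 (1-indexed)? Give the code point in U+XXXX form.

U+0039

Offset 0: leading byte 0xE0 = 11100000 → 3-byte char #1 = E0 A4 B6.
Offset 3: leading byte 0xD3 = 11010011 → 2-byte char #2 = D3 AE.
Offset 5: leading byte 0x39 = 00111001 → 1-byte char #3 = 39.
Leading byte 0x39 = 00111001 matches 0xxxxxxx → 1-byte sequence.
Byte 1: 0x39 = 00111001, payload 0111001 (7 bits).
Concatenate: 0111001 = 0x39 (7 bits → U+0039).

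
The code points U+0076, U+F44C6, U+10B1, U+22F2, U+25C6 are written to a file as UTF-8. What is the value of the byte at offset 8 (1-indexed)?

0xB1

1-indexed offset 8 is 0-indexed offset 7.
U+0076 → 1-byte form 76 at offsets 0–0.
U+F44C6 → 4-byte form F3 B4 93 86 at offsets 1–4.
U+10B1 → 3-byte form E1 82 B1 at offsets 5–7.
Offset 7 falls in char 3's range; it's byte 3 of E1 82 B1 = 0xB1.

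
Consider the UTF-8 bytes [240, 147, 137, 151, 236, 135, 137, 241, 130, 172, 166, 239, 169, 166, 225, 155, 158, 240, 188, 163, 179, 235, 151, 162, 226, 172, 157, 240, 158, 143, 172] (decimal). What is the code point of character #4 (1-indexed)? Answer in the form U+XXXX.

Offset 0: leading byte 0xF0 = 11110000 → 4-byte char #1 = F0 93 89 97.
Offset 4: leading byte 0xEC = 11101100 → 3-byte char #2 = EC 87 89.
Offset 7: leading byte 0xF1 = 11110001 → 4-byte char #3 = F1 82 AC A6.
Offset 11: leading byte 0xEF = 11101111 → 3-byte char #4 = EF A9 A6.
Leading byte 0xEF = 11101111 matches 1110xxxx → 3-byte sequence.
Byte 1: 0xEF = 11101111, payload 1111 (4 bits).
Byte 2: 0xA9 = 10101001 (10xxxxxx ✓), payload 101001.
Byte 3: 0xA6 = 10100110 (10xxxxxx ✓), payload 100110.
Concatenate: 1111101001100110 = 0xFA66 (16 bits → U+FA66).

U+FA66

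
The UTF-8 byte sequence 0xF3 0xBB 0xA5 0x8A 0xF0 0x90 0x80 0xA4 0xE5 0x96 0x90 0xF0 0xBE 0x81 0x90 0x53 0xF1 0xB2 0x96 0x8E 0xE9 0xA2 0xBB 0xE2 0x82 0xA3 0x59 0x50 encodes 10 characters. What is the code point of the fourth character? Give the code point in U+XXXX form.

U+3E050

Offset 0: leading byte 0xF3 = 11110011 → 4-byte char #1 = F3 BB A5 8A.
Offset 4: leading byte 0xF0 = 11110000 → 4-byte char #2 = F0 90 80 A4.
Offset 8: leading byte 0xE5 = 11100101 → 3-byte char #3 = E5 96 90.
Offset 11: leading byte 0xF0 = 11110000 → 4-byte char #4 = F0 BE 81 90.
Leading byte 0xF0 = 11110000 matches 11110xxx → 4-byte sequence.
Byte 1: 0xF0 = 11110000, payload 000 (3 bits).
Byte 2: 0xBE = 10111110 (10xxxxxx ✓), payload 111110.
Byte 3: 0x81 = 10000001 (10xxxxxx ✓), payload 000001.
Byte 4: 0x90 = 10010000 (10xxxxxx ✓), payload 010000.
Concatenate: 000111110000001010000 = 0x3E050 (21 bits → U+3E050).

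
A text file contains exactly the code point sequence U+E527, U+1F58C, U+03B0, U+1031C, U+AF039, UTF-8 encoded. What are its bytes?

U+E527: 3-byte form → EE 94 A7.
U+1F58C: 4-byte form → F0 9F 96 8C.
U+03B0: 2-byte form → CE B0.
U+1031C: 4-byte form → F0 90 8C 9C.
U+AF039: 4-byte form → F2 AF 80 B9.
Concatenated (17 bytes): EE 94 A7 F0 9F 96 8C CE B0 F0 90 8C 9C F2 AF 80 B9.

EE 94 A7 F0 9F 96 8C CE B0 F0 90 8C 9C F2 AF 80 B9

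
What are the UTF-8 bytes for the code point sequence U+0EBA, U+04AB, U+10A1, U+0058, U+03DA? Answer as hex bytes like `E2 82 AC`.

U+0EBA: 3-byte form → E0 BA BA.
U+04AB: 2-byte form → D2 AB.
U+10A1: 3-byte form → E1 82 A1.
U+0058: 1-byte form → 58.
U+03DA: 2-byte form → CF 9A.
Concatenated (11 bytes): E0 BA BA D2 AB E1 82 A1 58 CF 9A.

E0 BA BA D2 AB E1 82 A1 58 CF 9A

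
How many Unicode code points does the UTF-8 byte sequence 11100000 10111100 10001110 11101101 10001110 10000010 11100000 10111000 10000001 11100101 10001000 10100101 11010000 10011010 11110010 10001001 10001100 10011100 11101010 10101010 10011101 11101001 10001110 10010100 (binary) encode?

Byte at offset 0: 0xE0 = 11100000 → 3-byte char (#1). Advance 3.
Byte at offset 3: 0xED = 11101101 → 3-byte char (#2). Advance 3.
Byte at offset 6: 0xE0 = 11100000 → 3-byte char (#3). Advance 3.
Byte at offset 9: 0xE5 = 11100101 → 3-byte char (#4). Advance 3.
Byte at offset 12: 0xD0 = 11010000 → 2-byte char (#5). Advance 2.
Byte at offset 14: 0xF2 = 11110010 → 4-byte char (#6). Advance 4.
Byte at offset 18: 0xEA = 11101010 → 3-byte char (#7). Advance 3.
Byte at offset 21: 0xE9 = 11101001 → 3-byte char (#8). Advance 3.
Reached end at offset 24 after 8 code points.

8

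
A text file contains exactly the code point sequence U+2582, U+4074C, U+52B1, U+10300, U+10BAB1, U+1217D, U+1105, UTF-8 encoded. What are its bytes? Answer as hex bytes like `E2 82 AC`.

E2 96 82 F1 80 9D 8C E5 8A B1 F0 90 8C 80 F4 8B AA B1 F0 92 85 BD E1 84 85

U+2582: 3-byte form → E2 96 82.
U+4074C: 4-byte form → F1 80 9D 8C.
U+52B1: 3-byte form → E5 8A B1.
U+10300: 4-byte form → F0 90 8C 80.
U+10BAB1: 4-byte form → F4 8B AA B1.
U+1217D: 4-byte form → F0 92 85 BD.
U+1105: 3-byte form → E1 84 85.
Concatenated (25 bytes): E2 96 82 F1 80 9D 8C E5 8A B1 F0 90 8C 80 F4 8B AA B1 F0 92 85 BD E1 84 85.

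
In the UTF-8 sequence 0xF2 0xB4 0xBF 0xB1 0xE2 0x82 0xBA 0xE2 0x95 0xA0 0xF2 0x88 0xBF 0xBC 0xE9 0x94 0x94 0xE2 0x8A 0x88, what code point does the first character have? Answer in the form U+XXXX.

Offset 0: leading byte 0xF2 = 11110010 → 4-byte char #1 = F2 B4 BF B1.
Leading byte 0xF2 = 11110010 matches 11110xxx → 4-byte sequence.
Byte 1: 0xF2 = 11110010, payload 010 (3 bits).
Byte 2: 0xB4 = 10110100 (10xxxxxx ✓), payload 110100.
Byte 3: 0xBF = 10111111 (10xxxxxx ✓), payload 111111.
Byte 4: 0xB1 = 10110001 (10xxxxxx ✓), payload 110001.
Concatenate: 010110100111111110001 = 0xB4FF1 (21 bits → U+B4FF1).

U+B4FF1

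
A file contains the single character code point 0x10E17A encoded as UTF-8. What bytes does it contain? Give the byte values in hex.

U+10E17A = 0x10E17A = 1106298 decimal. In range U+10000–U+10FFFF → 4-byte form: 11110xxx 10xxxxxx 10xxxxxx 10xxxxxx.
Binary (21 bits): 100001110000101111010.
Split 3+6+6+6: 100 | 001110 | 000101 | 111010.
Byte 1: 11110100 = 0xF4.
Byte 2: 10001110 = 0x8E.
Byte 3: 10000101 = 0x85.
Byte 4: 10111010 = 0xBA.

F4 8E 85 BA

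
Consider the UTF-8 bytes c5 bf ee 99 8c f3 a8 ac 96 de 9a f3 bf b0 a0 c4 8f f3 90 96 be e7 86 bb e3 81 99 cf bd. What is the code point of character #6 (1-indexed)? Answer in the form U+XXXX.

U+010F

Offset 0: leading byte 0xC5 = 11000101 → 2-byte char #1 = C5 BF.
Offset 2: leading byte 0xEE = 11101110 → 3-byte char #2 = EE 99 8C.
Offset 5: leading byte 0xF3 = 11110011 → 4-byte char #3 = F3 A8 AC 96.
Offset 9: leading byte 0xDE = 11011110 → 2-byte char #4 = DE 9A.
Offset 11: leading byte 0xF3 = 11110011 → 4-byte char #5 = F3 BF B0 A0.
Offset 15: leading byte 0xC4 = 11000100 → 2-byte char #6 = C4 8F.
Leading byte 0xC4 = 11000100 matches 110xxxxx → 2-byte sequence.
Byte 1: 0xC4 = 11000100, payload 00100 (5 bits).
Byte 2: 0x8F = 10001111 (10xxxxxx ✓), payload 001111.
Concatenate: 00100001111 = 0x10F (11 bits → U+010F).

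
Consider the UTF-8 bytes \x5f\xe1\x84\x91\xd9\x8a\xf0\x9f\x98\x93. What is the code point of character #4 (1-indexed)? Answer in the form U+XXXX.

U+1F613

Offset 0: leading byte 0x5F = 01011111 → 1-byte char #1 = 5F.
Offset 1: leading byte 0xE1 = 11100001 → 3-byte char #2 = E1 84 91.
Offset 4: leading byte 0xD9 = 11011001 → 2-byte char #3 = D9 8A.
Offset 6: leading byte 0xF0 = 11110000 → 4-byte char #4 = F0 9F 98 93.
Leading byte 0xF0 = 11110000 matches 11110xxx → 4-byte sequence.
Byte 1: 0xF0 = 11110000, payload 000 (3 bits).
Byte 2: 0x9F = 10011111 (10xxxxxx ✓), payload 011111.
Byte 3: 0x98 = 10011000 (10xxxxxx ✓), payload 011000.
Byte 4: 0x93 = 10010011 (10xxxxxx ✓), payload 010011.
Concatenate: 000011111011000010011 = 0x1F613 (21 bits → U+1F613).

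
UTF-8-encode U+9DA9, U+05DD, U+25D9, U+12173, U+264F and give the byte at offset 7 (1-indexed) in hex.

1-indexed offset 7 is 0-indexed offset 6.
U+9DA9 → 3-byte form E9 B6 A9 at offsets 0–2.
U+05DD → 2-byte form D7 9D at offsets 3–4.
U+25D9 → 3-byte form E2 97 99 at offsets 5–7.
Offset 6 falls in char 3's range; it's byte 2 of E2 97 99 = 0x97.

0x97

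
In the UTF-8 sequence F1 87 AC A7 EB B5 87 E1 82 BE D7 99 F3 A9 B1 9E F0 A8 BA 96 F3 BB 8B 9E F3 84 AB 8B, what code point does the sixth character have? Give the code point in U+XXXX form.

Offset 0: leading byte 0xF1 = 11110001 → 4-byte char #1 = F1 87 AC A7.
Offset 4: leading byte 0xEB = 11101011 → 3-byte char #2 = EB B5 87.
Offset 7: leading byte 0xE1 = 11100001 → 3-byte char #3 = E1 82 BE.
Offset 10: leading byte 0xD7 = 11010111 → 2-byte char #4 = D7 99.
Offset 12: leading byte 0xF3 = 11110011 → 4-byte char #5 = F3 A9 B1 9E.
Offset 16: leading byte 0xF0 = 11110000 → 4-byte char #6 = F0 A8 BA 96.
Leading byte 0xF0 = 11110000 matches 11110xxx → 4-byte sequence.
Byte 1: 0xF0 = 11110000, payload 000 (3 bits).
Byte 2: 0xA8 = 10101000 (10xxxxxx ✓), payload 101000.
Byte 3: 0xBA = 10111010 (10xxxxxx ✓), payload 111010.
Byte 4: 0x96 = 10010110 (10xxxxxx ✓), payload 010110.
Concatenate: 000101000111010010110 = 0x28E96 (21 bits → U+28E96).

U+28E96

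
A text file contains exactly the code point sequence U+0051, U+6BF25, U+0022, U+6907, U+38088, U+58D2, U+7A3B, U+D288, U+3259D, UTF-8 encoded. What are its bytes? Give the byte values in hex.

51 F1 AB BC A5 22 E6 A4 87 F0 B8 82 88 E5 A3 92 E7 A8 BB ED 8A 88 F0 B2 96 9D

U+0051: 1-byte form → 51.
U+6BF25: 4-byte form → F1 AB BC A5.
U+0022: 1-byte form → 22.
U+6907: 3-byte form → E6 A4 87.
U+38088: 4-byte form → F0 B8 82 88.
U+58D2: 3-byte form → E5 A3 92.
U+7A3B: 3-byte form → E7 A8 BB.
U+D288: 3-byte form → ED 8A 88.
U+3259D: 4-byte form → F0 B2 96 9D.
Concatenated (26 bytes): 51 F1 AB BC A5 22 E6 A4 87 F0 B8 82 88 E5 A3 92 E7 A8 BB ED 8A 88 F0 B2 96 9D.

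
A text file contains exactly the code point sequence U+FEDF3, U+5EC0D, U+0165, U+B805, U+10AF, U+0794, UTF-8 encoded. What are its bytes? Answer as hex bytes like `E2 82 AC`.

U+FEDF3: 4-byte form → F3 BE B7 B3.
U+5EC0D: 4-byte form → F1 9E B0 8D.
U+0165: 2-byte form → C5 A5.
U+B805: 3-byte form → EB A0 85.
U+10AF: 3-byte form → E1 82 AF.
U+0794: 2-byte form → DE 94.
Concatenated (18 bytes): F3 BE B7 B3 F1 9E B0 8D C5 A5 EB A0 85 E1 82 AF DE 94.

F3 BE B7 B3 F1 9E B0 8D C5 A5 EB A0 85 E1 82 AF DE 94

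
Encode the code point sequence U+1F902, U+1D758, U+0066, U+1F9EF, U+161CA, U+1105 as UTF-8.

F0 9F A4 82 F0 9D 9D 98 66 F0 9F A7 AF F0 96 87 8A E1 84 85

U+1F902: 4-byte form → F0 9F A4 82.
U+1D758: 4-byte form → F0 9D 9D 98.
U+0066: 1-byte form → 66.
U+1F9EF: 4-byte form → F0 9F A7 AF.
U+161CA: 4-byte form → F0 96 87 8A.
U+1105: 3-byte form → E1 84 85.
Concatenated (20 bytes): F0 9F A4 82 F0 9D 9D 98 66 F0 9F A7 AF F0 96 87 8A E1 84 85.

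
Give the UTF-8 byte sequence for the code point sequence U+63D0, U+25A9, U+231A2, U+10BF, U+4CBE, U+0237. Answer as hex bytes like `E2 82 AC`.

E6 8F 90 E2 96 A9 F0 A3 86 A2 E1 82 BF E4 B2 BE C8 B7

U+63D0: 3-byte form → E6 8F 90.
U+25A9: 3-byte form → E2 96 A9.
U+231A2: 4-byte form → F0 A3 86 A2.
U+10BF: 3-byte form → E1 82 BF.
U+4CBE: 3-byte form → E4 B2 BE.
U+0237: 2-byte form → C8 B7.
Concatenated (18 bytes): E6 8F 90 E2 96 A9 F0 A3 86 A2 E1 82 BF E4 B2 BE C8 B7.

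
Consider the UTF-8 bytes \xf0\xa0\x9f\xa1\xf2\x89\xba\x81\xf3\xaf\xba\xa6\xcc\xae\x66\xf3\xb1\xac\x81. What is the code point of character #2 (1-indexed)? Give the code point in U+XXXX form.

Offset 0: leading byte 0xF0 = 11110000 → 4-byte char #1 = F0 A0 9F A1.
Offset 4: leading byte 0xF2 = 11110010 → 4-byte char #2 = F2 89 BA 81.
Leading byte 0xF2 = 11110010 matches 11110xxx → 4-byte sequence.
Byte 1: 0xF2 = 11110010, payload 010 (3 bits).
Byte 2: 0x89 = 10001001 (10xxxxxx ✓), payload 001001.
Byte 3: 0xBA = 10111010 (10xxxxxx ✓), payload 111010.
Byte 4: 0x81 = 10000001 (10xxxxxx ✓), payload 000001.
Concatenate: 010001001111010000001 = 0x89E81 (21 bits → U+89E81).

U+89E81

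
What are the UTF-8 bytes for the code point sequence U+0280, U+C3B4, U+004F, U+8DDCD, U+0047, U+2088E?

CA 80 EC 8E B4 4F F2 8D B7 8D 47 F0 A0 A2 8E

U+0280: 2-byte form → CA 80.
U+C3B4: 3-byte form → EC 8E B4.
U+004F: 1-byte form → 4F.
U+8DDCD: 4-byte form → F2 8D B7 8D.
U+0047: 1-byte form → 47.
U+2088E: 4-byte form → F0 A0 A2 8E.
Concatenated (15 bytes): CA 80 EC 8E B4 4F F2 8D B7 8D 47 F0 A0 A2 8E.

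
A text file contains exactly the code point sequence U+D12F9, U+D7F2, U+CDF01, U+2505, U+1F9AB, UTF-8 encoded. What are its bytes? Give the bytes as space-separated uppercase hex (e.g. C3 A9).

F3 91 8B B9 ED 9F B2 F3 8D BC 81 E2 94 85 F0 9F A6 AB

U+D12F9: 4-byte form → F3 91 8B B9.
U+D7F2: 3-byte form → ED 9F B2.
U+CDF01: 4-byte form → F3 8D BC 81.
U+2505: 3-byte form → E2 94 85.
U+1F9AB: 4-byte form → F0 9F A6 AB.
Concatenated (18 bytes): F3 91 8B B9 ED 9F B2 F3 8D BC 81 E2 94 85 F0 9F A6 AB.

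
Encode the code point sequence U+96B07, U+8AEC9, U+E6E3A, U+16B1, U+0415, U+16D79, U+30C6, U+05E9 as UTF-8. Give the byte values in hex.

U+96B07: 4-byte form → F2 96 AC 87.
U+8AEC9: 4-byte form → F2 8A BB 89.
U+E6E3A: 4-byte form → F3 A6 B8 BA.
U+16B1: 3-byte form → E1 9A B1.
U+0415: 2-byte form → D0 95.
U+16D79: 4-byte form → F0 96 B5 B9.
U+30C6: 3-byte form → E3 83 86.
U+05E9: 2-byte form → D7 A9.
Concatenated (26 bytes): F2 96 AC 87 F2 8A BB 89 F3 A6 B8 BA E1 9A B1 D0 95 F0 96 B5 B9 E3 83 86 D7 A9.

F2 96 AC 87 F2 8A BB 89 F3 A6 B8 BA E1 9A B1 D0 95 F0 96 B5 B9 E3 83 86 D7 A9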